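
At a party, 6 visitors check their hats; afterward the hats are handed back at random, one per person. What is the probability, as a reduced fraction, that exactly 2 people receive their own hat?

Favorable outcomes: C(6,2)·!4 = 15·9 = 135.
Total outcomes: 6! = 720.
Probability = 135/720 = 3/16.

3/16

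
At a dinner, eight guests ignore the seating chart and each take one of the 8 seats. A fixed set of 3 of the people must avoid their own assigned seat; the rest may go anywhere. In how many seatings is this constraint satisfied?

27240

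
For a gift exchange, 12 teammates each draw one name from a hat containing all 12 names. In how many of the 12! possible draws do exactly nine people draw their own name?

Pick the 9 fixed positions: C(12,9) = 220 ways.
The remaining 3 must be deranged: !3 = 2.
Total: 220 × 2 = 440.

440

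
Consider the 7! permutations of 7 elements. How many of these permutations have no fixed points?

1854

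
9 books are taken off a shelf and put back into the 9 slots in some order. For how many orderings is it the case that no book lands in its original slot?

!9 = 9! · Σ_{k=0}^{9} (-1)^k/k!
= 9! - 9!/1! + 9!/2! - 9!/3! + 9!/4! - 9!/5! + 9!/6! - 9!/7! + 9!/8! - 9!/9!
= 362880 - 362880 + 181440 - 60480 + 15120 - 3024 + 504 - 72 + 9 - 1
= 133496

133496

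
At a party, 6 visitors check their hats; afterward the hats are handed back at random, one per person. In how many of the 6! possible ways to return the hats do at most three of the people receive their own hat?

704

Sum C(6,i)·!(6-i) for i = 0..3:
  i=0: C(6,0)·!6 = 1·265 = 265
  i=1: C(6,1)·!5 = 6·44 = 264
  i=2: C(6,2)·!4 = 15·9 = 135
  i=3: C(6,3)·!3 = 20·2 = 40
Total = 704.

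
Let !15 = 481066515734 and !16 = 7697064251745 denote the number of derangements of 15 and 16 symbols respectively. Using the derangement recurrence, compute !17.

!17 = (17-1)·(!16 + !15) = 16·(7697064251745 + 481066515734) = 16·8178130767479 = 130850092279664.

130850092279664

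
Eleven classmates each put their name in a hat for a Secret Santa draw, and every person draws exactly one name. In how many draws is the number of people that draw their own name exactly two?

7342280

Pick the 2 fixed positions: C(11,2) = 55 ways.
The remaining 9 must be deranged: !9 = 133496.
Total: 55 × 133496 = 7342280.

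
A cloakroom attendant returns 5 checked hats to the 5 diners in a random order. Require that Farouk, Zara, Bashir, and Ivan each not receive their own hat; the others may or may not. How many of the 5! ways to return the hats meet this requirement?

53

Let A_j be the event that the j-th constrained one is fixed. By inclusion-exclusion over the 4 events:
Σ_{j=0}^{4} (-1)^j C(4,j)(5-j)!
= C(4,0)·5! - C(4,1)·4! + C(4,2)·3! - C(4,3)·2! + C(4,4)·1!
= 120 - 96 + 36 - 8 + 1
= 53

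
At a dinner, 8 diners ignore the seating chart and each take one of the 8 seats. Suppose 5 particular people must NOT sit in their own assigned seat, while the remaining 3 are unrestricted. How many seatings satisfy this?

Let A_j be the event that the j-th constrained one is fixed. By inclusion-exclusion over the 5 events:
Σ_{j=0}^{5} (-1)^j C(5,j)(8-j)!
= C(5,0)·8! - C(5,1)·7! + C(5,2)·6! - C(5,3)·5! + C(5,4)·4! - C(5,5)·3!
= 40320 - 25200 + 7200 - 1200 + 120 - 6
= 21234

21234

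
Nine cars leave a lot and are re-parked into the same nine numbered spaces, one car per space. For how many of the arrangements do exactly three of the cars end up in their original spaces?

22260

Pick the 3 fixed positions: C(9,3) = 84 ways.
The other 6 form a derangement: !6 = 265.
Total: 84 × 265 = 22260.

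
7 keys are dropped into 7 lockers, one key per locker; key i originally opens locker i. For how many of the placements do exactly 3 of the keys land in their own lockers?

Pick the 3 fixed positions: C(7,3) = 35 ways.
The other 4 form a derangement: !4 = 9.
Total: 35 × 9 = 315.

315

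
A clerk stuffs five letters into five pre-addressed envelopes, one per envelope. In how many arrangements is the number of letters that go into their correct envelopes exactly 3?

10

Choose which 3 of the 5 are fixed: C(5,3) = 10.
The remaining 2 must be deranged: !2 = 1.
Total: 10 × 1 = 10.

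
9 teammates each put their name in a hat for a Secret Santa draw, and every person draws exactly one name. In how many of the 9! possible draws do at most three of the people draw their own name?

355997

Sum C(9,i)·!(9-i) for i = 0..3:
  i=0: C(9,0)·!9 = 1·133496 = 133496
  i=1: C(9,1)·!8 = 9·14833 = 133497
  i=2: C(9,2)·!7 = 36·1854 = 66744
  i=3: C(9,3)·!6 = 84·265 = 22260
Total = 355997.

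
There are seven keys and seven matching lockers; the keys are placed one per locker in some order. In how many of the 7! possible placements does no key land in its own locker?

1854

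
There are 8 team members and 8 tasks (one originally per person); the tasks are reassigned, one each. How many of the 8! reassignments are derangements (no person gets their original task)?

14833

The subfactorial !8 = [8!/e] (nearest integer).
8! = 40320, and 40320/e ≈ 14832.90, so !8 = 14833.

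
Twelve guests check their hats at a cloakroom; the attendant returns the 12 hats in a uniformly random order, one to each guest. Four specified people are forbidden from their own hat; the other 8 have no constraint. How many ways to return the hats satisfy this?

339696000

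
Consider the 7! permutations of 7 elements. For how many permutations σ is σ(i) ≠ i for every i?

!7 is the nearest integer to 7!/e.
7! = 5040, and 5040/e ≈ 1854.11, so !7 = 1854.

1854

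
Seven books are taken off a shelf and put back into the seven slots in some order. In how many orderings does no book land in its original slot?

1854

By inclusion-exclusion, !7 = Σ (-1)^k · 7!/k! for k=0..7
= 7! - 7!/1! + 7!/2! - 7!/3! + 7!/4! - 7!/5! + 7!/6! - 7!/7!
= 5040 - 5040 + 2520 - 840 + 210 - 42 + 7 - 1
= 1854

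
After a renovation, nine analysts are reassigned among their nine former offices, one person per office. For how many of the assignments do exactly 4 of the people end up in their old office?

Choose which 4 of the 9 are fixed: C(9,4) = 126.
The remaining 5 must be deranged: !5 = 44.
Total: 126 × 44 = 5544.

5544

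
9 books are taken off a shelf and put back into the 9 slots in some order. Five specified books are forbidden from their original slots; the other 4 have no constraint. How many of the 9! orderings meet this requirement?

Inclusion-exclusion on the 5 forbidden self-matches:
Σ_{j=0}^{5} (-1)^j C(5,j)(9-j)!
= C(5,0)·9! - C(5,1)·8! + C(5,2)·7! - C(5,3)·6! + C(5,4)·5! - C(5,5)·4!
= 362880 - 201600 + 50400 - 7200 + 600 - 24
= 205056

205056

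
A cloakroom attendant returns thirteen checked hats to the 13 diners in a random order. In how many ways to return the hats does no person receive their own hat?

2290792932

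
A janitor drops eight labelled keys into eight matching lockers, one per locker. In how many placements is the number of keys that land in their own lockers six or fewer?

# with exactly i fixed is C(8,i)·!(8-i); sum over i=0..6:
  i=0: C(8,0)·!8 = 1·14833 = 14833
  i=1: C(8,1)·!7 = 8·1854 = 14832
  i=2: C(8,2)·!6 = 28·265 = 7420
  i=3: C(8,3)·!5 = 56·44 = 2464
  i=4: C(8,4)·!4 = 70·9 = 630
  i=5: C(8,5)·!3 = 56·2 = 112
  i=6: C(8,6)·!2 = 28·1 = 28
Total = 40319.

40319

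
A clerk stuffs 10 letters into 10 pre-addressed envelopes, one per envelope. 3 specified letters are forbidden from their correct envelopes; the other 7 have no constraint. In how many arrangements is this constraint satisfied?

2656080

Inclusion-exclusion on the 3 forbidden self-matches:
Σ_{j=0}^{3} (-1)^j C(3,j)(10-j)!
= C(3,0)·10! - C(3,1)·9! + C(3,2)·8! - C(3,3)·7!
= 3628800 - 1088640 + 120960 - 5040
= 2656080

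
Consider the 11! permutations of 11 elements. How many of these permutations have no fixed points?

By inclusion-exclusion, !11 = Σ (-1)^k · 11!/k! for k=0..11
= 11! - 11!/1! + 11!/2! - 11!/3! + 11!/4! - 11!/5! + 11!/6! - 11!/7! + 11!/8! - 11!/9! + 11!/10! - 11!/11!
= 39916800 - 39916800 + 19958400 - 6652800 + 1663200 - 332640 + 55440 - 7920 + 990 - 110 + 11 - 1
= 14684570

14684570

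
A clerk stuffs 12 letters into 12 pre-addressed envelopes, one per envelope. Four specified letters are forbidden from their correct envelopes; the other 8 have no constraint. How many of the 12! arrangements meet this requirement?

339696000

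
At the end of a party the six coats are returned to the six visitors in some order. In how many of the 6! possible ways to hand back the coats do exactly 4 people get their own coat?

15

Choose which 4 of the 6 are fixed: C(6,4) = 15.
The other 2 form a derangement: !2 = 1.
Total: 15 × 1 = 15.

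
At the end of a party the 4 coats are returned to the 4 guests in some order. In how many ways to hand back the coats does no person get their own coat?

The number of derangements of 4 is !4 = Σ_{k=0}^{4} (-1)^k·4!/k!
= 4! - 4!/1! + 4!/2! - 4!/3! + 4!/4!
= 24 - 24 + 12 - 4 + 1
= 9

9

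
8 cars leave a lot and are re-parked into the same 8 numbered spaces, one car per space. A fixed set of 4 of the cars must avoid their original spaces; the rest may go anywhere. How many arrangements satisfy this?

Let A_j be the event that the j-th constrained one is fixed. By inclusion-exclusion over the 4 events:
Σ_{j=0}^{4} (-1)^j C(4,j)(8-j)!
= C(4,0)·8! - C(4,1)·7! + C(4,2)·6! - C(4,3)·5! + C(4,4)·4!
= 40320 - 20160 + 4320 - 480 + 24
= 24024

24024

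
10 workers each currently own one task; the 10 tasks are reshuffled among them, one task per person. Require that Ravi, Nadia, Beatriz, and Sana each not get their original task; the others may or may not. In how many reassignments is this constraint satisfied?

Inclusion-exclusion on the 4 forbidden self-matches:
Σ_{j=0}^{4} (-1)^j C(4,j)(10-j)!
= C(4,0)·10! - C(4,1)·9! + C(4,2)·8! - C(4,3)·7! + C(4,4)·6!
= 3628800 - 1451520 + 241920 - 20160 + 720
= 2399760

2399760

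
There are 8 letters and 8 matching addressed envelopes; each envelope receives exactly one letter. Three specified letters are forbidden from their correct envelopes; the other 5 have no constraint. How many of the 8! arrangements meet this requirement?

Let A_j be the event that the j-th constrained one is fixed. By inclusion-exclusion over the 3 events:
Σ_{j=0}^{3} (-1)^j C(3,j)(8-j)!
= C(3,0)·8! - C(3,1)·7! + C(3,2)·6! - C(3,3)·5!
= 40320 - 15120 + 2160 - 120
= 27240

27240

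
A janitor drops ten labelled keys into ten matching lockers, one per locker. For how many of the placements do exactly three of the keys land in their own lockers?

222480

Choose which 3 of the 10 are fixed: C(10,3) = 120.
The remaining 7 must be deranged: !7 = 1854.
Total: 120 × 1854 = 222480.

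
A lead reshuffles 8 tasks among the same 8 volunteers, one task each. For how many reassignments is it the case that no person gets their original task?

14833

!8 is the nearest integer to 8!/e.
8! = 40320, and 40320/e ≈ 14832.90, so !8 = 14833.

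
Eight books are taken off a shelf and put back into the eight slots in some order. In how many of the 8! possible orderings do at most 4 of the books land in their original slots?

# with exactly i fixed is C(8,i)·!(8-i); sum over i=0..4:
  i=0: C(8,0)·!8 = 1·14833 = 14833
  i=1: C(8,1)·!7 = 8·1854 = 14832
  i=2: C(8,2)·!6 = 28·265 = 7420
  i=3: C(8,3)·!5 = 56·44 = 2464
  i=4: C(8,4)·!4 = 70·9 = 630
Total = 40179.

40179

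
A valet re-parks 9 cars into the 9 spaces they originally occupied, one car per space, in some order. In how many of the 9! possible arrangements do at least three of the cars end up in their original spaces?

29143

# with exactly i fixed is C(9,i)·!(9-i); sum over i=3..9:
  i=3: C(9,3)·!6 = 84·265 = 22260
  i=4: C(9,4)·!5 = 126·44 = 5544
  i=5: C(9,5)·!4 = 126·9 = 1134
  i=6: C(9,6)·!3 = 84·2 = 168
  i=7: C(9,7)·!2 = 36·1 = 36
  i=8: C(9,8)·!1 = 9·0 = 0
  i=9: C(9,9)·!0 = 1·1 = 1
Total = 29143.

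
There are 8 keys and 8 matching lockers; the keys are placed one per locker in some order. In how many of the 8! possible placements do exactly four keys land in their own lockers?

630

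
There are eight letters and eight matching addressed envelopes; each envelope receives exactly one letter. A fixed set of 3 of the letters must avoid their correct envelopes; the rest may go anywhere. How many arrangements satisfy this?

27240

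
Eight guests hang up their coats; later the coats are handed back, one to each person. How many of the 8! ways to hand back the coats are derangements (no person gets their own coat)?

14833

The subfactorial !8 = [8!/e] (nearest integer).
8! = 40320, and 40320/e ≈ 14832.90, so !8 = 14833.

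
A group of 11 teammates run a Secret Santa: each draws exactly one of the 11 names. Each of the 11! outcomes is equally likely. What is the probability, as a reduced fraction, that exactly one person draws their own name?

Favorable outcomes: C(11,1)·!10 = 11·1334961 = 14684571.
Total outcomes: 11! = 39916800.
Probability = 14684571/39916800 = 16481/44800.

16481/44800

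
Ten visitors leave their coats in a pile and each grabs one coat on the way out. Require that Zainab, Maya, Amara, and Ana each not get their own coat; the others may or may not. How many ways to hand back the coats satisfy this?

Let A_j be the event that the j-th constrained one is fixed. By inclusion-exclusion over the 4 events:
Σ_{j=0}^{4} (-1)^j C(4,j)(10-j)!
= C(4,0)·10! - C(4,1)·9! + C(4,2)·8! - C(4,3)·7! + C(4,4)·6!
= 3628800 - 1451520 + 241920 - 20160 + 720
= 2399760

2399760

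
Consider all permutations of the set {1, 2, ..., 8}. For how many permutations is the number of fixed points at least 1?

25487

Sum C(8,i)·!(8-i) for i = 1..8:
  i=1: C(8,1)·!7 = 8·1854 = 14832
  i=2: C(8,2)·!6 = 28·265 = 7420
  i=3: C(8,3)·!5 = 56·44 = 2464
  i=4: C(8,4)·!4 = 70·9 = 630
  i=5: C(8,5)·!3 = 56·2 = 112
  i=6: C(8,6)·!2 = 28·1 = 28
  i=7: C(8,7)·!1 = 8·0 = 0
  i=8: C(8,8)·!0 = 1·1 = 1
Total = 25487.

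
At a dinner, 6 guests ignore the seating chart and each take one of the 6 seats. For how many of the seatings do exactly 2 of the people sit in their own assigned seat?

Choose which 2 of the 6 are fixed: C(6,2) = 15.
The remaining 4 must be deranged: !4 = 9.
Total: 15 × 9 = 135.

135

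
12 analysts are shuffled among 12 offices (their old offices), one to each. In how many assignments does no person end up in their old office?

Use !n = (n-1)(!(n-1) + !(n-2)).
!12 = 11·(14684570 + 1334961) = 11·16019531 = 176214841

176214841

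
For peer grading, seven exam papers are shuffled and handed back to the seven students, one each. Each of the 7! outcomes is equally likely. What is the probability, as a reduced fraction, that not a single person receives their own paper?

103/280

Favorable outcomes: !7 = 1854.
Total outcomes: 7! = 5040.
Probability = 1854/5040 = 103/280.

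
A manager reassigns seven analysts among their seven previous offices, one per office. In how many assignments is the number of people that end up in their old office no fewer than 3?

Sum C(7,i)·!(7-i) for i = 3..7:
  i=3: C(7,3)·!4 = 35·9 = 315
  i=4: C(7,4)·!3 = 35·2 = 70
  i=5: C(7,5)·!2 = 21·1 = 21
  i=6: C(7,6)·!1 = 7·0 = 0
  i=7: C(7,7)·!0 = 1·1 = 1
Total = 407.

407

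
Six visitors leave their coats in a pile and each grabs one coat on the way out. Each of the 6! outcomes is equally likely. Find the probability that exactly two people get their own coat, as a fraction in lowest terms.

3/16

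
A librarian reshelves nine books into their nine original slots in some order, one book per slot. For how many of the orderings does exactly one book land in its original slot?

133497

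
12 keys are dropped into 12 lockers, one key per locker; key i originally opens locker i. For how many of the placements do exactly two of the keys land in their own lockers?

Pick the 2 fixed positions: C(12,2) = 66 ways.
The remaining 10 must be deranged: !10 = 1334961.
Total: 66 × 1334961 = 88107426.

88107426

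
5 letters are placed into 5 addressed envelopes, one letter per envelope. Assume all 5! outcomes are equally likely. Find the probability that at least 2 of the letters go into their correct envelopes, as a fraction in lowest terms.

Favorable outcomes: Σ_{i≥2} C(5,i)·!(5-i) = 10·2 + 10·1 + 5·0 + 1·1 = 31.
Total outcomes: 5! = 120.
Probability = 31/120 = 31/120.

31/120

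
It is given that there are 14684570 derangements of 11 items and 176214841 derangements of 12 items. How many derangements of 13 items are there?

!13 = (13-1)·(!12 + !11) = 12·(176214841 + 14684570) = 12·190899411 = 2290792932.

2290792932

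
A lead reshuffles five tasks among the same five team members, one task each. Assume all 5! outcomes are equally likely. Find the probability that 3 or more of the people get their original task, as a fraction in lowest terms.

Favorable outcomes: Σ_{i≥3} C(5,i)·!(5-i) = 10·1 + 5·0 + 1·1 = 11.
Total outcomes: 5! = 120.
Probability = 11/120 = 11/120.

11/120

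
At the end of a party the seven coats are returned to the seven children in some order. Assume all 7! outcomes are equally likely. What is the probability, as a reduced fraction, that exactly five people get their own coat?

Favorable outcomes: C(7,5)·!2 = 21·1 = 21.
Total outcomes: 7! = 5040.
Probability = 21/5040 = 1/240.

1/240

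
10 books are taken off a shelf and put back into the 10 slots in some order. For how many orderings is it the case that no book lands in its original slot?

1334961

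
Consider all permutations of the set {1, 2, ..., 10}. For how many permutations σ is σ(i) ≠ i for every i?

The subfactorial !10 = [10!/e] (nearest integer).
10! = 3628800, and 3628800/e ≈ 1334960.92, so !10 = 1334961.

1334961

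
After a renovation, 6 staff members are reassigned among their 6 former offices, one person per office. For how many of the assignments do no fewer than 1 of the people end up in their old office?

455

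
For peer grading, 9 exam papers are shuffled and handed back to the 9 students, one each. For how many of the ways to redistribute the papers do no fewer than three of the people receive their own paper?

Sum C(9,i)·!(9-i) for i = 3..9:
  i=3: C(9,3)·!6 = 84·265 = 22260
  i=4: C(9,4)·!5 = 126·44 = 5544
  i=5: C(9,5)·!4 = 126·9 = 1134
  i=6: C(9,6)·!3 = 84·2 = 168
  i=7: C(9,7)·!2 = 36·1 = 36
  i=8: C(9,8)·!1 = 9·0 = 0
  i=9: C(9,9)·!0 = 1·1 = 1
Total = 29143.

29143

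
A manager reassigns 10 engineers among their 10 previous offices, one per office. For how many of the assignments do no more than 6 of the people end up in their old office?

3628514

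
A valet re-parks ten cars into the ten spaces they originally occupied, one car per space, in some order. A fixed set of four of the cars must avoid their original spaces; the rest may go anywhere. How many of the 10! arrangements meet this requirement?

2399760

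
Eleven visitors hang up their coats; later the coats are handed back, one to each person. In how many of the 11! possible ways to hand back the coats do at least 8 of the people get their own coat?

386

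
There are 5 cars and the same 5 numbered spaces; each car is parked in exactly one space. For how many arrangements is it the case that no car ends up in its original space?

44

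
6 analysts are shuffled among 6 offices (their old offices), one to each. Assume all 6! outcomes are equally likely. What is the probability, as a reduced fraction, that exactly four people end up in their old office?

Favorable outcomes: C(6,4)·!2 = 15·1 = 15.
Total outcomes: 6! = 720.
Probability = 15/720 = 1/48.

1/48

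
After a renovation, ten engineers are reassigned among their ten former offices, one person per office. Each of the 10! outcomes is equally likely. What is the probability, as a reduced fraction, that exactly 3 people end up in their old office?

Favorable outcomes: C(10,3)·!7 = 120·1854 = 222480.
Total outcomes: 10! = 3628800.
Probability = 222480/3628800 = 103/1680.

103/1680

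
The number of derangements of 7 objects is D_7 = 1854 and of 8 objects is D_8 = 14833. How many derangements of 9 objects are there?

D_9 = (9-1)·(D_8 + D_7) = 8·(14833 + 1854) = 8·16687 = 133496.

133496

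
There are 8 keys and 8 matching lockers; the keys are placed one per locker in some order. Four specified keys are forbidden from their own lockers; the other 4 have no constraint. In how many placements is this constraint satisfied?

Inclusion-exclusion on the 4 forbidden self-matches:
Σ_{j=0}^{4} (-1)^j C(4,j)(8-j)!
= C(4,0)·8! - C(4,1)·7! + C(4,2)·6! - C(4,3)·5! + C(4,4)·4!
= 40320 - 20160 + 4320 - 480 + 24
= 24024

24024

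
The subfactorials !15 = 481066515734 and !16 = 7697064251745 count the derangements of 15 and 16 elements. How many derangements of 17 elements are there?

!17 = (17-1)·(!16 + !15) = 16·(7697064251745 + 481066515734) = 16·8178130767479 = 130850092279664.

130850092279664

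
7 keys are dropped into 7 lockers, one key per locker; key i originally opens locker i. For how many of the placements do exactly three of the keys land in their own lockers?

Pick the 3 fixed positions: C(7,3) = 35 ways.
The remaining 4 must be deranged: !4 = 9.
Total: 35 × 9 = 315.

315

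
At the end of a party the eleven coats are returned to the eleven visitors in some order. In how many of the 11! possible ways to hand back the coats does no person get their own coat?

The subfactorial !11 = [11!/e] (nearest integer).
11! = 39916800, and 39916800/e ≈ 14684570.08, so !11 = 14684570.

14684570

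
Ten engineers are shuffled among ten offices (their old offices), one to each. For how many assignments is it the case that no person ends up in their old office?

1334961

By inclusion-exclusion, !10 = Σ (-1)^k · 10!/k! for k=0..10
= 10! - 10!/1! + 10!/2! - 10!/3! + 10!/4! - 10!/5! + 10!/6! - 10!/7! + 10!/8! - 10!/9! + 10!/10!
= 3628800 - 3628800 + 1814400 - 604800 + 151200 - 30240 + 5040 - 720 + 90 - 10 + 1
= 1334961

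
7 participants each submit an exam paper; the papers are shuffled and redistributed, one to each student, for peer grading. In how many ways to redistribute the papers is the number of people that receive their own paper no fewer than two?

1331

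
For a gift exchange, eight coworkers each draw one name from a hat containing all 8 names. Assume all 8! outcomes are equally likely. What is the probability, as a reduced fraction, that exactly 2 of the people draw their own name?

Favorable outcomes: C(8,2)·!6 = 28·265 = 7420.
Total outcomes: 8! = 40320.
Probability = 7420/40320 = 53/288.

53/288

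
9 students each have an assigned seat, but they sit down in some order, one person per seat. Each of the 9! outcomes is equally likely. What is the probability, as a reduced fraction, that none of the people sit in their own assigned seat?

16687/45360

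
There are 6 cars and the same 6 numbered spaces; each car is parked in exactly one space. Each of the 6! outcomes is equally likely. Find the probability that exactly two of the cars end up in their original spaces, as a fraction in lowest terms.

3/16

Favorable outcomes: C(6,2)·!4 = 15·9 = 135.
Total outcomes: 6! = 720.
Probability = 135/720 = 3/16.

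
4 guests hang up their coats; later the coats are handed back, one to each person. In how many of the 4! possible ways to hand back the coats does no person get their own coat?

9

Recurrence: !4 = 4·!3 + (-1)^4.
!4 = 4·2 + 1 = 9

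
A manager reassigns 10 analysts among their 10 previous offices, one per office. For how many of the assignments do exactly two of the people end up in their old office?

667485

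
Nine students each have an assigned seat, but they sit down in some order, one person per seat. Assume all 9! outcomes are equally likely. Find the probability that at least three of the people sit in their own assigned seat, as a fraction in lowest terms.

29143/362880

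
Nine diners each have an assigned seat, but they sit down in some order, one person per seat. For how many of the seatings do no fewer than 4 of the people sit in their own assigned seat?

Sum C(9,i)·!(9-i) for i = 4..9:
  i=4: C(9,4)·!5 = 126·44 = 5544
  i=5: C(9,5)·!4 = 126·9 = 1134
  i=6: C(9,6)·!3 = 84·2 = 168
  i=7: C(9,7)·!2 = 36·1 = 36
  i=8: C(9,8)·!1 = 9·0 = 0
  i=9: C(9,9)·!0 = 1·1 = 1
Total = 6883.

6883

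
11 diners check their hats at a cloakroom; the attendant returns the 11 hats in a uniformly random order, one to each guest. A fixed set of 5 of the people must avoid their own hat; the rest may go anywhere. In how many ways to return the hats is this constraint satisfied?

25022880

Let A_j be the event that the j-th constrained one is fixed. By inclusion-exclusion over the 5 events:
Σ_{j=0}^{5} (-1)^j C(5,j)(11-j)!
= C(5,0)·11! - C(5,1)·10! + C(5,2)·9! - C(5,3)·8! + C(5,4)·7! - C(5,5)·6!
= 39916800 - 18144000 + 3628800 - 403200 + 25200 - 720
= 25022880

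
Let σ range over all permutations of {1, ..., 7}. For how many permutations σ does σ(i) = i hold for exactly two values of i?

924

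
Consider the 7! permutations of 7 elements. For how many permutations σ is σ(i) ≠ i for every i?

1854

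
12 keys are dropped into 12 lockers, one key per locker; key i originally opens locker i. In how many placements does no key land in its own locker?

176214841

Recurrence: !12 = 12·!11 + (-1)^12.
!12 = 12·14684570 + 1 = 176214841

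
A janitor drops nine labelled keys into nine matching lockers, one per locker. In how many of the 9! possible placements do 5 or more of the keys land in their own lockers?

1339

Sum C(9,i)·!(9-i) for i = 5..9:
  i=5: C(9,5)·!4 = 126·9 = 1134
  i=6: C(9,6)·!3 = 84·2 = 168
  i=7: C(9,7)·!2 = 36·1 = 36
  i=8: C(9,8)·!1 = 9·0 = 0
  i=9: C(9,9)·!0 = 1·1 = 1
Total = 1339.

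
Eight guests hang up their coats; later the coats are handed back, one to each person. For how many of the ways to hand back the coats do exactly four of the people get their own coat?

630

Pick the 4 fixed positions: C(8,4) = 70 ways.
The other 4 form a derangement: !4 = 9.
Total: 70 × 9 = 630.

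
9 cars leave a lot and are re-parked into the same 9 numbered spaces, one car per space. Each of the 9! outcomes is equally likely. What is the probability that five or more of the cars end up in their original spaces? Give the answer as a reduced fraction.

Favorable outcomes: Σ_{i≥5} C(9,i)·!(9-i) = 126·9 + 84·2 + 36·1 + 9·0 + 1·1 = 1339.
Total outcomes: 9! = 362880.
Probability = 1339/362880 = 1339/362880.

1339/362880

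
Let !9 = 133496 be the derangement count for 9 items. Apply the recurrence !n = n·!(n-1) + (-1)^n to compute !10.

1334961

!10 = 10·133496 + 1 = 1334961.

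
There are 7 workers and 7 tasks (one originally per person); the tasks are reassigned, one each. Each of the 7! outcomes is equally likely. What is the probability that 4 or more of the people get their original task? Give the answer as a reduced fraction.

23/1260

Favorable outcomes: Σ_{i≥4} C(7,i)·!(7-i) = 35·2 + 21·1 + 7·0 + 1·1 = 92.
Total outcomes: 7! = 5040.
Probability = 92/5040 = 23/1260.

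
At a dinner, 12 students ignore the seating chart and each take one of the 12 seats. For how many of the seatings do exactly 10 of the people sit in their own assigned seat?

Choose which 10 of the 12 are fixed: C(12,10) = 66.
The remaining 2 must be deranged: !2 = 1.
Total: 66 × 1 = 66.

66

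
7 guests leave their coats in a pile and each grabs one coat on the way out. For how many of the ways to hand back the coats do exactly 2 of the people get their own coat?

924

Choose which 2 of the 7 are fixed: C(7,2) = 21.
The remaining 5 must be deranged: !5 = 44.
Total: 21 × 44 = 924.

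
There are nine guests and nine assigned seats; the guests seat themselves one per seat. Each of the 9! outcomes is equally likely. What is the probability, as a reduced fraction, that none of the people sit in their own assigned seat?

16687/45360

Favorable outcomes: !9 = 133496.
Total outcomes: 9! = 362880.
Probability = 133496/362880 = 16687/45360.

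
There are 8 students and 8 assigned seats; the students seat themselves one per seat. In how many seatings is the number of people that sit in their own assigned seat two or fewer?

37085

Sum C(8,i)·!(8-i) for i = 0..2:
  i=0: C(8,0)·!8 = 1·14833 = 14833
  i=1: C(8,1)·!7 = 8·1854 = 14832
  i=2: C(8,2)·!6 = 28·265 = 7420
Total = 37085.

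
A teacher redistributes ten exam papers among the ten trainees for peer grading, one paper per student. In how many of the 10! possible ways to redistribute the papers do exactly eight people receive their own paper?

45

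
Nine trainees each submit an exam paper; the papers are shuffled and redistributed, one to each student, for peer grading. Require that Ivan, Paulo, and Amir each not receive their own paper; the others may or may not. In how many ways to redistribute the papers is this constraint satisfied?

256320

Let A_j be the event that the j-th constrained one is fixed. By inclusion-exclusion over the 3 events:
Σ_{j=0}^{3} (-1)^j C(3,j)(9-j)!
= C(3,0)·9! - C(3,1)·8! + C(3,2)·7! - C(3,3)·6!
= 362880 - 120960 + 15120 - 720
= 256320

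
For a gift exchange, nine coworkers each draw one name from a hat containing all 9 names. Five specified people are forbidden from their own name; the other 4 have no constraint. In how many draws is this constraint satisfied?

205056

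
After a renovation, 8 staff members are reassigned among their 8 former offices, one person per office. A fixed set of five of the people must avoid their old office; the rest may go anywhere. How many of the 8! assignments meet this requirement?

21234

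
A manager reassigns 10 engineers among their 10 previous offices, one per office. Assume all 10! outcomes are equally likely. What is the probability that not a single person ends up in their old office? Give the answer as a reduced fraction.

Favorable outcomes: !10 = 1334961.
Total outcomes: 10! = 3628800.
Probability = 1334961/3628800 = 16481/44800.

16481/44800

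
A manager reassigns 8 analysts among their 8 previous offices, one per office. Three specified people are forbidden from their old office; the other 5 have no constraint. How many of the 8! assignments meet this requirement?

27240

Inclusion-exclusion on the 3 forbidden self-matches:
Σ_{j=0}^{3} (-1)^j C(3,j)(8-j)!
= C(3,0)·8! - C(3,1)·7! + C(3,2)·6! - C(3,3)·5!
= 40320 - 15120 + 2160 - 120
= 27240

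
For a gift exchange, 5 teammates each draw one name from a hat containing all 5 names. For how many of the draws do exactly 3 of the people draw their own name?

10

Choose which 3 of the 5 are fixed: C(5,3) = 10.
The remaining 2 must be deranged: !2 = 1.
Total: 10 × 1 = 10.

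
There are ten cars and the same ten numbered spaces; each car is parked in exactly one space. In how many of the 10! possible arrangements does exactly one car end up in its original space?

1334960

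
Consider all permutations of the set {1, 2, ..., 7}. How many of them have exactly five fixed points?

21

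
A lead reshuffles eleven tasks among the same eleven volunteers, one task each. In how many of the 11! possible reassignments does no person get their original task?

The number of derangements of 11 is !11 = Σ_{k=0}^{11} (-1)^k·11!/k!
= 11! - 11!/1! + 11!/2! - 11!/3! + 11!/4! - 11!/5! + 11!/6! - 11!/7! + 11!/8! - 11!/9! + 11!/10! - 11!/11!
= 39916800 - 39916800 + 19958400 - 6652800 + 1663200 - 332640 + 55440 - 7920 + 990 - 110 + 11 - 1
= 14684570

14684570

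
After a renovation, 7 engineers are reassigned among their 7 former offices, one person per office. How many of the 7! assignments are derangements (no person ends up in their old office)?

1854

The number of derangements of 7 is !7 = Σ_{k=0}^{7} (-1)^k·7!/k!
= 7! - 7!/1! + 7!/2! - 7!/3! + 7!/4! - 7!/5! + 7!/6! - 7!/7!
= 5040 - 5040 + 2520 - 840 + 210 - 42 + 7 - 1
= 1854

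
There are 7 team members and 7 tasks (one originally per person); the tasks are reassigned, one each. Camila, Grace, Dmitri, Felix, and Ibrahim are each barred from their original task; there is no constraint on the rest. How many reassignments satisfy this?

Let A_j be the event that the j-th constrained one is fixed. By inclusion-exclusion over the 5 events:
Σ_{j=0}^{5} (-1)^j C(5,j)(7-j)!
= C(5,0)·7! - C(5,1)·6! + C(5,2)·5! - C(5,3)·4! + C(5,4)·3! - C(5,5)·2!
= 5040 - 3600 + 1200 - 240 + 30 - 2
= 2428

2428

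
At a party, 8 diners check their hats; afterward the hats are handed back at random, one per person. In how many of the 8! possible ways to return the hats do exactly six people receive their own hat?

Pick the 6 fixed positions: C(8,6) = 28 ways.
The other 2 form a derangement: !2 = 1.
Total: 28 × 1 = 28.

28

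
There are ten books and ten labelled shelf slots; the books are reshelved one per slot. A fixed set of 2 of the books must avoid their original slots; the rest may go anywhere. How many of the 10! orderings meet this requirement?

Let A_j be the event that the j-th constrained one is fixed. By inclusion-exclusion over the 2 events:
Σ_{j=0}^{2} (-1)^j C(2,j)(10-j)!
= C(2,0)·10! - C(2,1)·9! + C(2,2)·8!
= 3628800 - 725760 + 40320
= 2943360

2943360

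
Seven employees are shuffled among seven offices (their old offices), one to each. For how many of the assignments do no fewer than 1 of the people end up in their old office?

3186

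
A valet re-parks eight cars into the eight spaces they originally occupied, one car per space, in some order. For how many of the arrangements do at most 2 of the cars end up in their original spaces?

37085

# with exactly i fixed is C(8,i)·!(8-i); sum over i=0..2:
  i=0: C(8,0)·!8 = 1·14833 = 14833
  i=1: C(8,1)·!7 = 8·1854 = 14832
  i=2: C(8,2)·!6 = 28·265 = 7420
Total = 37085.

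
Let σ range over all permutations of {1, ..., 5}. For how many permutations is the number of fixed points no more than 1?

89

# with exactly i fixed is C(5,i)·!(5-i); sum over i=0..1:
  i=0: C(5,0)·!5 = 1·44 = 44
  i=1: C(5,1)·!4 = 5·9 = 45
Total = 89.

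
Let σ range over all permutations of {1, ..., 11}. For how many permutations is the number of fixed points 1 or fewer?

29369141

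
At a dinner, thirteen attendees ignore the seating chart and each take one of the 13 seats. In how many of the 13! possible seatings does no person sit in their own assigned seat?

2290792932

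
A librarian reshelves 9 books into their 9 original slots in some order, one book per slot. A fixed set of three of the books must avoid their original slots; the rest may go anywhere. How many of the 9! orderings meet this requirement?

256320

Inclusion-exclusion on the 3 forbidden self-matches:
Σ_{j=0}^{3} (-1)^j C(3,j)(9-j)!
= C(3,0)·9! - C(3,1)·8! + C(3,2)·7! - C(3,3)·6!
= 362880 - 120960 + 15120 - 720
= 256320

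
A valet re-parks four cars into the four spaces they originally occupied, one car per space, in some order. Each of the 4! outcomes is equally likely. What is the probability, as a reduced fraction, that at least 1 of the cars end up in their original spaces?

Favorable outcomes: Σ_{i≥1} C(4,i)·!(4-i) = 4·2 + 6·1 + 4·0 + 1·1 = 15.
Total outcomes: 4! = 24.
Probability = 15/24 = 5/8.

5/8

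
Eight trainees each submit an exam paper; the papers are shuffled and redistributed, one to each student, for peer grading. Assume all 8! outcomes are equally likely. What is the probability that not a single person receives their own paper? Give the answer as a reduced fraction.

Favorable outcomes: !8 = 14833.
Total outcomes: 8! = 40320.
Probability = 14833/40320 = 2119/5760.

2119/5760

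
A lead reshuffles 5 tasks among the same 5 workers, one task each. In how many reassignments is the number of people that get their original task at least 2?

31

# with exactly i fixed is C(5,i)·!(5-i); sum over i=2..5:
  i=2: C(5,2)·!3 = 10·2 = 20
  i=3: C(5,3)·!2 = 10·1 = 10
  i=4: C(5,4)·!1 = 5·0 = 0
  i=5: C(5,5)·!0 = 1·1 = 1
Total = 31.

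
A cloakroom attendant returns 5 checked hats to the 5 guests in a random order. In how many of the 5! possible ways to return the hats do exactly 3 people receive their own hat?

10

Choose which 3 of the 5 are fixed: C(5,3) = 10.
The other 2 form a derangement: !2 = 1.
Total: 10 × 1 = 10.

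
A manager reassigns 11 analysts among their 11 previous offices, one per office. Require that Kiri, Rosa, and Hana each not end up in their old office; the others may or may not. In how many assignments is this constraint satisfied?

30078720

Inclusion-exclusion on the 3 forbidden self-matches:
Σ_{j=0}^{3} (-1)^j C(3,j)(11-j)!
= C(3,0)·11! - C(3,1)·10! + C(3,2)·9! - C(3,3)·8!
= 39916800 - 10886400 + 1088640 - 40320
= 30078720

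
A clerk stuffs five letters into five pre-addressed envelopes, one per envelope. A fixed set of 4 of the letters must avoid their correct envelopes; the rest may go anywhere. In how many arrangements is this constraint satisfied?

Inclusion-exclusion on the 4 forbidden self-matches:
Σ_{j=0}^{4} (-1)^j C(4,j)(5-j)!
= C(4,0)·5! - C(4,1)·4! + C(4,2)·3! - C(4,3)·2! + C(4,4)·1!
= 120 - 96 + 36 - 8 + 1
= 53

53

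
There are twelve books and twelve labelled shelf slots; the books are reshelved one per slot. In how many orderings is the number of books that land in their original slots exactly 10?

66

Choose which 10 of the 12 are fixed: C(12,10) = 66.
The remaining 2 must be deranged: !2 = 1.
Total: 66 × 1 = 66.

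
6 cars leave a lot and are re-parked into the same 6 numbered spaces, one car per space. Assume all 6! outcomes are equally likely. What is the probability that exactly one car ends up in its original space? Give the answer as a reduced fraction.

Favorable outcomes: C(6,1)·!5 = 6·44 = 264.
Total outcomes: 6! = 720.
Probability = 264/720 = 11/30.

11/30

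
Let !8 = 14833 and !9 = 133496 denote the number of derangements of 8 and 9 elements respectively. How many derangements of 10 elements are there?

!10 = (10-1)·(!9 + !8) = 9·(133496 + 14833) = 9·148329 = 1334961.

1334961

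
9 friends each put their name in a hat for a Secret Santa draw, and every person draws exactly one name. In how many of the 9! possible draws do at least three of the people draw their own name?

29143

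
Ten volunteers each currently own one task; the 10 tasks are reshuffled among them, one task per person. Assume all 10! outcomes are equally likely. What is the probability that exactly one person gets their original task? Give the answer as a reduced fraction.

16687/45360

Favorable outcomes: C(10,1)·!9 = 10·133496 = 1334960.
Total outcomes: 10! = 3628800.
Probability = 1334960/3628800 = 16687/45360.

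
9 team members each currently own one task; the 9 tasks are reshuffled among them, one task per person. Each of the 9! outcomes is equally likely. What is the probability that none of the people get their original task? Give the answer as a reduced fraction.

16687/45360

Favorable outcomes: !9 = 133496.
Total outcomes: 9! = 362880.
Probability = 133496/362880 = 16687/45360.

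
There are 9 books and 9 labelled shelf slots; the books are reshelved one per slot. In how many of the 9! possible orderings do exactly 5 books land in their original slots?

1134

Pick the 5 fixed positions: C(9,5) = 126 ways.
The other 4 form a derangement: !4 = 9.
Total: 126 × 9 = 1134.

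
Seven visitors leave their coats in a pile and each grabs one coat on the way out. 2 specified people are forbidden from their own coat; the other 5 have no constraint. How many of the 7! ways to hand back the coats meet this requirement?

3720

Inclusion-exclusion on the 2 forbidden self-matches:
Σ_{j=0}^{2} (-1)^j C(2,j)(7-j)!
= C(2,0)·7! - C(2,1)·6! + C(2,2)·5!
= 5040 - 1440 + 120
= 3720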